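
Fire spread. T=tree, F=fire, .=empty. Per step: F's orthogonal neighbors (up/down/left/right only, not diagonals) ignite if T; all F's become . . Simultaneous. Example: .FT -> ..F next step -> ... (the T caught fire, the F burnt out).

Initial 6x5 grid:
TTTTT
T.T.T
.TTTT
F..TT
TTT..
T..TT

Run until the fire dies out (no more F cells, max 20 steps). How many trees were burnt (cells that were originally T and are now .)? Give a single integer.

Answer: 4

Derivation:
Step 1: +1 fires, +1 burnt (F count now 1)
Step 2: +2 fires, +1 burnt (F count now 2)
Step 3: +1 fires, +2 burnt (F count now 1)
Step 4: +0 fires, +1 burnt (F count now 0)
Fire out after step 4
Initially T: 20, now '.': 14
Total burnt (originally-T cells now '.'): 4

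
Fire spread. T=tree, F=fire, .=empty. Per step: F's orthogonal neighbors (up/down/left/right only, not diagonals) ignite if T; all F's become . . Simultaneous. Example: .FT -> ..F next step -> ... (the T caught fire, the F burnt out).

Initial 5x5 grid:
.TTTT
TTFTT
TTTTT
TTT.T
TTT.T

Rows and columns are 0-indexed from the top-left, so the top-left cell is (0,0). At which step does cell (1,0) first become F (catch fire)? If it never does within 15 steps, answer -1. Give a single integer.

Step 1: cell (1,0)='T' (+4 fires, +1 burnt)
Step 2: cell (1,0)='F' (+7 fires, +4 burnt)
  -> target ignites at step 2
Step 3: cell (1,0)='.' (+5 fires, +7 burnt)
Step 4: cell (1,0)='.' (+3 fires, +5 burnt)
Step 5: cell (1,0)='.' (+2 fires, +3 burnt)
Step 6: cell (1,0)='.' (+0 fires, +2 burnt)
  fire out at step 6

2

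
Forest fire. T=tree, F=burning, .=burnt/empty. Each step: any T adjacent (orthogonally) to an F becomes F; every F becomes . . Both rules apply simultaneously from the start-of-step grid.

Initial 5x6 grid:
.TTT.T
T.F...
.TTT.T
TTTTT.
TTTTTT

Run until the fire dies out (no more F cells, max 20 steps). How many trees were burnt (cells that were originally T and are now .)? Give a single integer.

Answer: 17

Derivation:
Step 1: +2 fires, +1 burnt (F count now 2)
Step 2: +5 fires, +2 burnt (F count now 5)
Step 3: +3 fires, +5 burnt (F count now 3)
Step 4: +4 fires, +3 burnt (F count now 4)
Step 5: +2 fires, +4 burnt (F count now 2)
Step 6: +1 fires, +2 burnt (F count now 1)
Step 7: +0 fires, +1 burnt (F count now 0)
Fire out after step 7
Initially T: 20, now '.': 27
Total burnt (originally-T cells now '.'): 17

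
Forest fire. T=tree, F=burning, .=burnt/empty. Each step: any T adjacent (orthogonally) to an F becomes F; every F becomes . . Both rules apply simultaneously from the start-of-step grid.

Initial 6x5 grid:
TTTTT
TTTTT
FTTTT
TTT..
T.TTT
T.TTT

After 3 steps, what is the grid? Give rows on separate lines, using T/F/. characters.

Step 1: 3 trees catch fire, 1 burn out
  TTTTT
  FTTTT
  .FTTT
  FTT..
  T.TTT
  T.TTT
Step 2: 5 trees catch fire, 3 burn out
  FTTTT
  .FTTT
  ..FTT
  .FT..
  F.TTT
  T.TTT
Step 3: 5 trees catch fire, 5 burn out
  .FTTT
  ..FTT
  ...FT
  ..F..
  ..TTT
  F.TTT

.FTTT
..FTT
...FT
..F..
..TTT
F.TTT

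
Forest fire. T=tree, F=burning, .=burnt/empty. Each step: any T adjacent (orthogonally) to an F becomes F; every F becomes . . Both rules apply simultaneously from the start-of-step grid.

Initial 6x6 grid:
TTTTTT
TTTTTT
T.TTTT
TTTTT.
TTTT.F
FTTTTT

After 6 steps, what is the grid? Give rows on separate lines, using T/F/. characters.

Step 1: 3 trees catch fire, 2 burn out
  TTTTTT
  TTTTTT
  T.TTTT
  TTTTT.
  FTTT..
  .FTTTF
Step 2: 4 trees catch fire, 3 burn out
  TTTTTT
  TTTTTT
  T.TTTT
  FTTTT.
  .FTT..
  ..FTF.
Step 3: 4 trees catch fire, 4 burn out
  TTTTTT
  TTTTTT
  F.TTTT
  .FTTT.
  ..FT..
  ...F..
Step 4: 3 trees catch fire, 4 burn out
  TTTTTT
  FTTTTT
  ..TTTT
  ..FTT.
  ...F..
  ......
Step 5: 4 trees catch fire, 3 burn out
  FTTTTT
  .FTTTT
  ..FTTT
  ...FT.
  ......
  ......
Step 6: 4 trees catch fire, 4 burn out
  .FTTTT
  ..FTTT
  ...FTT
  ....F.
  ......
  ......

.FTTTT
..FTTT
...FTT
....F.
......
......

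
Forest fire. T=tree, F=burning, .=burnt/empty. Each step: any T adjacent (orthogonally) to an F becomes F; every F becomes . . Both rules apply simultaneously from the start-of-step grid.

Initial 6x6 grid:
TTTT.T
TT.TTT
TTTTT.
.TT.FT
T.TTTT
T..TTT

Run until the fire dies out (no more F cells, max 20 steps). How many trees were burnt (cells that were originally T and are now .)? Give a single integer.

Step 1: +3 fires, +1 burnt (F count now 3)
Step 2: +5 fires, +3 burnt (F count now 5)
Step 3: +6 fires, +5 burnt (F count now 6)
Step 4: +4 fires, +6 burnt (F count now 4)
Step 5: +4 fires, +4 burnt (F count now 4)
Step 6: +2 fires, +4 burnt (F count now 2)
Step 7: +1 fires, +2 burnt (F count now 1)
Step 8: +0 fires, +1 burnt (F count now 0)
Fire out after step 8
Initially T: 27, now '.': 34
Total burnt (originally-T cells now '.'): 25

Answer: 25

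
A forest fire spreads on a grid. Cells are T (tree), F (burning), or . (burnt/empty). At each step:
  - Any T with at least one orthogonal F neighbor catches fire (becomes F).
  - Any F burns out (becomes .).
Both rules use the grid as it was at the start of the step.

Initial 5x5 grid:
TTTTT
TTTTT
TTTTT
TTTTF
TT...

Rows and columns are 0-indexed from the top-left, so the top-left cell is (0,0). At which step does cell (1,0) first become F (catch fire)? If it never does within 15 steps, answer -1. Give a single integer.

Step 1: cell (1,0)='T' (+2 fires, +1 burnt)
Step 2: cell (1,0)='T' (+3 fires, +2 burnt)
Step 3: cell (1,0)='T' (+4 fires, +3 burnt)
Step 4: cell (1,0)='T' (+5 fires, +4 burnt)
Step 5: cell (1,0)='T' (+4 fires, +5 burnt)
Step 6: cell (1,0)='F' (+2 fires, +4 burnt)
  -> target ignites at step 6
Step 7: cell (1,0)='.' (+1 fires, +2 burnt)
Step 8: cell (1,0)='.' (+0 fires, +1 burnt)
  fire out at step 8

6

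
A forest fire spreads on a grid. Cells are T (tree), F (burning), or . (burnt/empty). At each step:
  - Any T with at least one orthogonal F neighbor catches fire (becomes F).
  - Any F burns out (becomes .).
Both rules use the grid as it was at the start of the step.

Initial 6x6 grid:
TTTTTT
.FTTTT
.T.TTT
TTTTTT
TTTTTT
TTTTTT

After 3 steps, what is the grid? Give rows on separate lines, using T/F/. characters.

Step 1: 3 trees catch fire, 1 burn out
  TFTTTT
  ..FTTT
  .F.TTT
  TTTTTT
  TTTTTT
  TTTTTT
Step 2: 4 trees catch fire, 3 burn out
  F.FTTT
  ...FTT
  ...TTT
  TFTTTT
  TTTTTT
  TTTTTT
Step 3: 6 trees catch fire, 4 burn out
  ...FTT
  ....FT
  ...FTT
  F.FTTT
  TFTTTT
  TTTTTT

...FTT
....FT
...FTT
F.FTTT
TFTTTT
TTTTTT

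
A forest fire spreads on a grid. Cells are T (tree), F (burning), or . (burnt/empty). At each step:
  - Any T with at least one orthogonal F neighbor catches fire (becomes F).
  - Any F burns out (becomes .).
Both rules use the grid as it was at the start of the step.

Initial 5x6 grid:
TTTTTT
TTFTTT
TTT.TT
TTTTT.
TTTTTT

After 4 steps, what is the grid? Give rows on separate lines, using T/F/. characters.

Step 1: 4 trees catch fire, 1 burn out
  TTFTTT
  TF.FTT
  TTF.TT
  TTTTT.
  TTTTTT
Step 2: 6 trees catch fire, 4 burn out
  TF.FTT
  F...FT
  TF..TT
  TTFTT.
  TTTTTT
Step 3: 8 trees catch fire, 6 burn out
  F...FT
  .....F
  F...FT
  TF.FT.
  TTFTTT
Step 4: 6 trees catch fire, 8 burn out
  .....F
  ......
  .....F
  F...F.
  TF.FTT

.....F
......
.....F
F...F.
TF.FTT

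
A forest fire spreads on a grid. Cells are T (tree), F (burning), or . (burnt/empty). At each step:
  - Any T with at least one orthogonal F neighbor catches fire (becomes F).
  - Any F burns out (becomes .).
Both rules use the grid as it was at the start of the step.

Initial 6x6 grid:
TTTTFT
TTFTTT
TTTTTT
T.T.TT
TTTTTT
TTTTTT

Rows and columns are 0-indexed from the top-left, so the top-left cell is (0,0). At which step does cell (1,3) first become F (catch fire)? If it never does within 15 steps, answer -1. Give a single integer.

Step 1: cell (1,3)='F' (+7 fires, +2 burnt)
  -> target ignites at step 1
Step 2: cell (1,3)='.' (+7 fires, +7 burnt)
Step 3: cell (1,3)='.' (+5 fires, +7 burnt)
Step 4: cell (1,3)='.' (+6 fires, +5 burnt)
Step 5: cell (1,3)='.' (+5 fires, +6 burnt)
Step 6: cell (1,3)='.' (+2 fires, +5 burnt)
Step 7: cell (1,3)='.' (+0 fires, +2 burnt)
  fire out at step 7

1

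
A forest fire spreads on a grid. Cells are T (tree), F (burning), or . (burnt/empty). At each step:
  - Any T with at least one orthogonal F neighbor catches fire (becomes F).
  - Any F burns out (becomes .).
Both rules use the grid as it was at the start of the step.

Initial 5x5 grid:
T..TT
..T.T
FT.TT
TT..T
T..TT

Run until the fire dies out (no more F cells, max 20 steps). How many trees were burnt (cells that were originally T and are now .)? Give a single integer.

Step 1: +2 fires, +1 burnt (F count now 2)
Step 2: +2 fires, +2 burnt (F count now 2)
Step 3: +0 fires, +2 burnt (F count now 0)
Fire out after step 3
Initially T: 14, now '.': 15
Total burnt (originally-T cells now '.'): 4

Answer: 4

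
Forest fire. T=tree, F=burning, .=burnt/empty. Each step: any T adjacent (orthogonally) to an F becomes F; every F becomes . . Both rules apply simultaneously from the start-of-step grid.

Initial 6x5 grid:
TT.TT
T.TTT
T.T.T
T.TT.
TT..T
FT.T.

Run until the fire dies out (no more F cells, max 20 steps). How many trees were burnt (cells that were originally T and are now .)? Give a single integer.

Step 1: +2 fires, +1 burnt (F count now 2)
Step 2: +2 fires, +2 burnt (F count now 2)
Step 3: +1 fires, +2 burnt (F count now 1)
Step 4: +1 fires, +1 burnt (F count now 1)
Step 5: +1 fires, +1 burnt (F count now 1)
Step 6: +1 fires, +1 burnt (F count now 1)
Step 7: +0 fires, +1 burnt (F count now 0)
Fire out after step 7
Initially T: 19, now '.': 19
Total burnt (originally-T cells now '.'): 8

Answer: 8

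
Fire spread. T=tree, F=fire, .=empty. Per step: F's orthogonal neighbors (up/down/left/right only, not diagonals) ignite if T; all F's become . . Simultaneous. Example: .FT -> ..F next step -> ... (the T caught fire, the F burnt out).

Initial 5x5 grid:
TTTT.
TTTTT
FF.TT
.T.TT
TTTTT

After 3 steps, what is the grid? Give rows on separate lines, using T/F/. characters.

Step 1: 3 trees catch fire, 2 burn out
  TTTT.
  FFTTT
  ...TT
  .F.TT
  TTTTT
Step 2: 4 trees catch fire, 3 burn out
  FFTT.
  ..FTT
  ...TT
  ...TT
  TFTTT
Step 3: 4 trees catch fire, 4 burn out
  ..FT.
  ...FT
  ...TT
  ...TT
  F.FTT

..FT.
...FT
...TT
...TT
F.FTT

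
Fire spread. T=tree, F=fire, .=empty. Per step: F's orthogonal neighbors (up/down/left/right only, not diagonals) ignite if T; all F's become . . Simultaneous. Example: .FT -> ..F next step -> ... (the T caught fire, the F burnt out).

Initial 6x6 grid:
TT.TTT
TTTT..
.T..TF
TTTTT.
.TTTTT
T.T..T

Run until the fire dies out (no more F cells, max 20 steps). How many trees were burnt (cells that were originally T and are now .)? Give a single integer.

Answer: 23

Derivation:
Step 1: +1 fires, +1 burnt (F count now 1)
Step 2: +1 fires, +1 burnt (F count now 1)
Step 3: +2 fires, +1 burnt (F count now 2)
Step 4: +3 fires, +2 burnt (F count now 3)
Step 5: +3 fires, +3 burnt (F count now 3)
Step 6: +4 fires, +3 burnt (F count now 4)
Step 7: +1 fires, +4 burnt (F count now 1)
Step 8: +3 fires, +1 burnt (F count now 3)
Step 9: +2 fires, +3 burnt (F count now 2)
Step 10: +1 fires, +2 burnt (F count now 1)
Step 11: +1 fires, +1 burnt (F count now 1)
Step 12: +1 fires, +1 burnt (F count now 1)
Step 13: +0 fires, +1 burnt (F count now 0)
Fire out after step 13
Initially T: 24, now '.': 35
Total burnt (originally-T cells now '.'): 23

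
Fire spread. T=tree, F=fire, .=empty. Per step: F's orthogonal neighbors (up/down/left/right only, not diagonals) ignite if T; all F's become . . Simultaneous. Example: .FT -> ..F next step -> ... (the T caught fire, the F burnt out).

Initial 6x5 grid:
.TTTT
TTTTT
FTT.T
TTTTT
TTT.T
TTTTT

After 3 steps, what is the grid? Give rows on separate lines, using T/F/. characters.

Step 1: 3 trees catch fire, 1 burn out
  .TTTT
  FTTTT
  .FT.T
  FTTTT
  TTT.T
  TTTTT
Step 2: 4 trees catch fire, 3 burn out
  .TTTT
  .FTTT
  ..F.T
  .FTTT
  FTT.T
  TTTTT
Step 3: 5 trees catch fire, 4 burn out
  .FTTT
  ..FTT
  ....T
  ..FTT
  .FT.T
  FTTTT

.FTTT
..FTT
....T
..FTT
.FT.T
FTTTT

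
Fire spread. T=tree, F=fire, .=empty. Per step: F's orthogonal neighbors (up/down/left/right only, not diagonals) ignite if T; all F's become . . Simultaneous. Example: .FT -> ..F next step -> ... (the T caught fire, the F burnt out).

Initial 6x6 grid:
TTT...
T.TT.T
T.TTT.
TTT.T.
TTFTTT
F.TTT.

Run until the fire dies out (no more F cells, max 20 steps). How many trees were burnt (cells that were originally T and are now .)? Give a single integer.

Step 1: +5 fires, +2 burnt (F count now 5)
Step 2: +5 fires, +5 burnt (F count now 5)
Step 3: +6 fires, +5 burnt (F count now 6)
Step 4: +4 fires, +6 burnt (F count now 4)
Step 5: +2 fires, +4 burnt (F count now 2)
Step 6: +0 fires, +2 burnt (F count now 0)
Fire out after step 6
Initially T: 23, now '.': 35
Total burnt (originally-T cells now '.'): 22

Answer: 22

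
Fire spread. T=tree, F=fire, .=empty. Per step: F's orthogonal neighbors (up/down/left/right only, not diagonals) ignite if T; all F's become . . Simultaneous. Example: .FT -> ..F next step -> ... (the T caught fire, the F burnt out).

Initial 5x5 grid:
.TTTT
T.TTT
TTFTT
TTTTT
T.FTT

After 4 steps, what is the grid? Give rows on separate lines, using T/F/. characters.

Step 1: 5 trees catch fire, 2 burn out
  .TTTT
  T.FTT
  TF.FT
  TTFTT
  T..FT
Step 2: 7 trees catch fire, 5 burn out
  .TFTT
  T..FT
  F...F
  TF.FT
  T...F
Step 3: 6 trees catch fire, 7 burn out
  .F.FT
  F...F
  .....
  F...F
  T....
Step 4: 2 trees catch fire, 6 burn out
  ....F
  .....
  .....
  .....
  F....

....F
.....
.....
.....
F....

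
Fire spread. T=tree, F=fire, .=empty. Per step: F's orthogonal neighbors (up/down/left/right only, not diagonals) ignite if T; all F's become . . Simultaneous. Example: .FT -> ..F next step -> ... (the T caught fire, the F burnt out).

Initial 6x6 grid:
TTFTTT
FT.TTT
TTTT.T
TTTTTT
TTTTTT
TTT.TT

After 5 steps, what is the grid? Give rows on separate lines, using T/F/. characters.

Step 1: 5 trees catch fire, 2 burn out
  FF.FTT
  .F.TTT
  FTTT.T
  TTTTTT
  TTTTTT
  TTT.TT
Step 2: 4 trees catch fire, 5 burn out
  ....FT
  ...FTT
  .FTT.T
  FTTTTT
  TTTTTT
  TTT.TT
Step 3: 6 trees catch fire, 4 burn out
  .....F
  ....FT
  ..FF.T
  .FTTTT
  FTTTTT
  TTT.TT
Step 4: 5 trees catch fire, 6 burn out
  ......
  .....F
  .....T
  ..FFTT
  .FTTTT
  FTT.TT
Step 5: 5 trees catch fire, 5 burn out
  ......
  ......
  .....F
  ....FT
  ..FFTT
  .FT.TT

......
......
.....F
....FT
..FFTT
.FT.TT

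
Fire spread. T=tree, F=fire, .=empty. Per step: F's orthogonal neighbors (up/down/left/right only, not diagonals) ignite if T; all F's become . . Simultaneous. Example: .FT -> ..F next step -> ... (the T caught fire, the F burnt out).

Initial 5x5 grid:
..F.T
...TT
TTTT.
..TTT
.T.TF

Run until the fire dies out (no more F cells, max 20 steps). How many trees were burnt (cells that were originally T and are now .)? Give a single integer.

Step 1: +2 fires, +2 burnt (F count now 2)
Step 2: +1 fires, +2 burnt (F count now 1)
Step 3: +2 fires, +1 burnt (F count now 2)
Step 4: +2 fires, +2 burnt (F count now 2)
Step 5: +2 fires, +2 burnt (F count now 2)
Step 6: +2 fires, +2 burnt (F count now 2)
Step 7: +0 fires, +2 burnt (F count now 0)
Fire out after step 7
Initially T: 12, now '.': 24
Total burnt (originally-T cells now '.'): 11

Answer: 11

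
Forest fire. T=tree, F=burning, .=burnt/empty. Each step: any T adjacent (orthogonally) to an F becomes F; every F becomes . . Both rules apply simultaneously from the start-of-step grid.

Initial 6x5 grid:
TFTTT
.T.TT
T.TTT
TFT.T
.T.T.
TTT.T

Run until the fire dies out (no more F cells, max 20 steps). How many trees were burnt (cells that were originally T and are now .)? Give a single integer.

Step 1: +6 fires, +2 burnt (F count now 6)
Step 2: +4 fires, +6 burnt (F count now 4)
Step 3: +5 fires, +4 burnt (F count now 5)
Step 4: +2 fires, +5 burnt (F count now 2)
Step 5: +1 fires, +2 burnt (F count now 1)
Step 6: +0 fires, +1 burnt (F count now 0)
Fire out after step 6
Initially T: 20, now '.': 28
Total burnt (originally-T cells now '.'): 18

Answer: 18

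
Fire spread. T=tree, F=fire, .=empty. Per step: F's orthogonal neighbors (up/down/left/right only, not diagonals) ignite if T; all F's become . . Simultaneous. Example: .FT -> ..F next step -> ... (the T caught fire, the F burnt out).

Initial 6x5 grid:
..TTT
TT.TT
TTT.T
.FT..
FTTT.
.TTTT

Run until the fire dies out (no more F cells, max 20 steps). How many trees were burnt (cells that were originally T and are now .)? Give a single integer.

Step 1: +3 fires, +2 burnt (F count now 3)
Step 2: +5 fires, +3 burnt (F count now 5)
Step 3: +3 fires, +5 burnt (F count now 3)
Step 4: +1 fires, +3 burnt (F count now 1)
Step 5: +1 fires, +1 burnt (F count now 1)
Step 6: +0 fires, +1 burnt (F count now 0)
Fire out after step 6
Initially T: 19, now '.': 24
Total burnt (originally-T cells now '.'): 13

Answer: 13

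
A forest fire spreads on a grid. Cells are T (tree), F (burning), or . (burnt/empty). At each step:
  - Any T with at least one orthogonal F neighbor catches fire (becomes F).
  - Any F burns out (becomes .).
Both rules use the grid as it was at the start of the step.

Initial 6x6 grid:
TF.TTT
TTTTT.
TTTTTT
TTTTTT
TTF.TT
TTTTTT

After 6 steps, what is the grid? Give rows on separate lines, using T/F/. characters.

Step 1: 5 trees catch fire, 2 burn out
  F..TTT
  TFTTT.
  TTTTTT
  TTFTTT
  TF..TT
  TTFTTT
Step 2: 9 trees catch fire, 5 burn out
  ...TTT
  F.FTT.
  TFFTTT
  TF.FTT
  F...TT
  TF.FTT
Step 3: 7 trees catch fire, 9 burn out
  ...TTT
  ...FT.
  F..FTT
  F...FT
  ....TT
  F...FT
Step 4: 6 trees catch fire, 7 burn out
  ...FTT
  ....F.
  ....FT
  .....F
  ....FT
  .....F
Step 5: 3 trees catch fire, 6 burn out
  ....FT
  ......
  .....F
  ......
  .....F
  ......
Step 6: 1 trees catch fire, 3 burn out
  .....F
  ......
  ......
  ......
  ......
  ......

.....F
......
......
......
......
......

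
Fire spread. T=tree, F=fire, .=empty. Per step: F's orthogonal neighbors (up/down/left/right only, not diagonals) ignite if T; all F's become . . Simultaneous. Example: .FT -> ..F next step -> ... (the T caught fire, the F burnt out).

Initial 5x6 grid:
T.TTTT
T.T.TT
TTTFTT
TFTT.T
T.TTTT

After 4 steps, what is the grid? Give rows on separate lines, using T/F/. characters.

Step 1: 6 trees catch fire, 2 burn out
  T.TTTT
  T.T.TT
  TFF.FT
  F.FF.T
  T.TTTT
Step 2: 7 trees catch fire, 6 burn out
  T.TTTT
  T.F.FT
  F....F
  .....T
  F.FFTT
Step 3: 6 trees catch fire, 7 burn out
  T.FTFT
  F....F
  ......
  .....F
  ....FT
Step 4: 4 trees catch fire, 6 burn out
  F..F.F
  ......
  ......
  ......
  .....F

F..F.F
......
......
......
.....F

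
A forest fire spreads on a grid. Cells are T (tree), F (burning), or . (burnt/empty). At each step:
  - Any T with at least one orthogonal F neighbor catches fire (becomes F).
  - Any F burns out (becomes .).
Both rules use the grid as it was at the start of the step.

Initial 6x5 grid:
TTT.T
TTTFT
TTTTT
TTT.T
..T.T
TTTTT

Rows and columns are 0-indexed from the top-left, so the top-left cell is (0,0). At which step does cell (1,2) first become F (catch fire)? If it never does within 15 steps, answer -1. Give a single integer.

Step 1: cell (1,2)='F' (+3 fires, +1 burnt)
  -> target ignites at step 1
Step 2: cell (1,2)='.' (+5 fires, +3 burnt)
Step 3: cell (1,2)='.' (+5 fires, +5 burnt)
Step 4: cell (1,2)='.' (+5 fires, +5 burnt)
Step 5: cell (1,2)='.' (+3 fires, +5 burnt)
Step 6: cell (1,2)='.' (+2 fires, +3 burnt)
Step 7: cell (1,2)='.' (+1 fires, +2 burnt)
Step 8: cell (1,2)='.' (+0 fires, +1 burnt)
  fire out at step 8

1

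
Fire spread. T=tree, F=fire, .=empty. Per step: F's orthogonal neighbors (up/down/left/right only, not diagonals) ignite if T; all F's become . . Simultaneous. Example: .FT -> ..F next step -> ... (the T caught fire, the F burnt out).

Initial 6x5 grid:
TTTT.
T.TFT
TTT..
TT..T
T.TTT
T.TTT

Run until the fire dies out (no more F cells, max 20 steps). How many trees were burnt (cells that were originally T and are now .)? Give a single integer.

Step 1: +3 fires, +1 burnt (F count now 3)
Step 2: +2 fires, +3 burnt (F count now 2)
Step 3: +2 fires, +2 burnt (F count now 2)
Step 4: +3 fires, +2 burnt (F count now 3)
Step 5: +2 fires, +3 burnt (F count now 2)
Step 6: +1 fires, +2 burnt (F count now 1)
Step 7: +1 fires, +1 burnt (F count now 1)
Step 8: +0 fires, +1 burnt (F count now 0)
Fire out after step 8
Initially T: 21, now '.': 23
Total burnt (originally-T cells now '.'): 14

Answer: 14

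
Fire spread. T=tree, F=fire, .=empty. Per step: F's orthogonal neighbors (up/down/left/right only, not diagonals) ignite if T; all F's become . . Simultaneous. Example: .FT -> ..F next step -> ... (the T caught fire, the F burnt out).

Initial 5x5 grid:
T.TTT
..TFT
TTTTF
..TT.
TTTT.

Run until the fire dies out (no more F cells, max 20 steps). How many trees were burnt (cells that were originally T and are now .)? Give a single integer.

Answer: 15

Derivation:
Step 1: +4 fires, +2 burnt (F count now 4)
Step 2: +4 fires, +4 burnt (F count now 4)
Step 3: +3 fires, +4 burnt (F count now 3)
Step 4: +2 fires, +3 burnt (F count now 2)
Step 5: +1 fires, +2 burnt (F count now 1)
Step 6: +1 fires, +1 burnt (F count now 1)
Step 7: +0 fires, +1 burnt (F count now 0)
Fire out after step 7
Initially T: 16, now '.': 24
Total burnt (originally-T cells now '.'): 15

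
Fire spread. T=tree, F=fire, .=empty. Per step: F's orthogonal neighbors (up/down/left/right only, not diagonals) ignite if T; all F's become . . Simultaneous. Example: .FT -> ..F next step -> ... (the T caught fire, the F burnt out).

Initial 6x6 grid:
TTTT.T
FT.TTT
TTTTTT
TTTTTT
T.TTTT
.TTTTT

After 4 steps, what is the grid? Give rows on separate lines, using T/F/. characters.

Step 1: 3 trees catch fire, 1 burn out
  FTTT.T
  .F.TTT
  FTTTTT
  TTTTTT
  T.TTTT
  .TTTTT
Step 2: 3 trees catch fire, 3 burn out
  .FTT.T
  ...TTT
  .FTTTT
  FTTTTT
  T.TTTT
  .TTTTT
Step 3: 4 trees catch fire, 3 burn out
  ..FT.T
  ...TTT
  ..FTTT
  .FTTTT
  F.TTTT
  .TTTTT
Step 4: 3 trees catch fire, 4 burn out
  ...F.T
  ...TTT
  ...FTT
  ..FTTT
  ..TTTT
  .TTTTT

...F.T
...TTT
...FTT
..FTTT
..TTTT
.TTTTT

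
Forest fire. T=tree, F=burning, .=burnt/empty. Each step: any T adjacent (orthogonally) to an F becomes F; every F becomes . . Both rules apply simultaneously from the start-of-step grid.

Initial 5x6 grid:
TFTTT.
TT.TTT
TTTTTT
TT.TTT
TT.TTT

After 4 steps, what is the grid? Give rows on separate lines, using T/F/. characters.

Step 1: 3 trees catch fire, 1 burn out
  F.FTT.
  TF.TTT
  TTTTTT
  TT.TTT
  TT.TTT
Step 2: 3 trees catch fire, 3 burn out
  ...FT.
  F..TTT
  TFTTTT
  TT.TTT
  TT.TTT
Step 3: 5 trees catch fire, 3 burn out
  ....F.
  ...FTT
  F.FTTT
  TF.TTT
  TT.TTT
Step 4: 4 trees catch fire, 5 burn out
  ......
  ....FT
  ...FTT
  F..TTT
  TF.TTT

......
....FT
...FTT
F..TTT
TF.TTT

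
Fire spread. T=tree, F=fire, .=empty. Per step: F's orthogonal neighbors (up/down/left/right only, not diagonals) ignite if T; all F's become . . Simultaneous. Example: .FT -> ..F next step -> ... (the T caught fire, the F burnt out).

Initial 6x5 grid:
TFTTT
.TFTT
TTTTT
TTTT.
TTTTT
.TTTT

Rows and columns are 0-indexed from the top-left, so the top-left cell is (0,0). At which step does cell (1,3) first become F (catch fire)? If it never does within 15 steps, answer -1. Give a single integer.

Step 1: cell (1,3)='F' (+5 fires, +2 burnt)
  -> target ignites at step 1
Step 2: cell (1,3)='.' (+5 fires, +5 burnt)
Step 3: cell (1,3)='.' (+6 fires, +5 burnt)
Step 4: cell (1,3)='.' (+4 fires, +6 burnt)
Step 5: cell (1,3)='.' (+4 fires, +4 burnt)
Step 6: cell (1,3)='.' (+1 fires, +4 burnt)
Step 7: cell (1,3)='.' (+0 fires, +1 burnt)
  fire out at step 7

1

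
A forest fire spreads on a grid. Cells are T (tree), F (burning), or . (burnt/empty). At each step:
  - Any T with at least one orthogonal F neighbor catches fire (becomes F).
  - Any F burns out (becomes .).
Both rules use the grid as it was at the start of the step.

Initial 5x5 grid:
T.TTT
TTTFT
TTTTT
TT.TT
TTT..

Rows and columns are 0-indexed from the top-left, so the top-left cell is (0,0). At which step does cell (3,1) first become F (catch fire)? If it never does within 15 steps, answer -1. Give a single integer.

Step 1: cell (3,1)='T' (+4 fires, +1 burnt)
Step 2: cell (3,1)='T' (+6 fires, +4 burnt)
Step 3: cell (3,1)='T' (+3 fires, +6 burnt)
Step 4: cell (3,1)='F' (+3 fires, +3 burnt)
  -> target ignites at step 4
Step 5: cell (3,1)='.' (+2 fires, +3 burnt)
Step 6: cell (3,1)='.' (+2 fires, +2 burnt)
Step 7: cell (3,1)='.' (+0 fires, +2 burnt)
  fire out at step 7

4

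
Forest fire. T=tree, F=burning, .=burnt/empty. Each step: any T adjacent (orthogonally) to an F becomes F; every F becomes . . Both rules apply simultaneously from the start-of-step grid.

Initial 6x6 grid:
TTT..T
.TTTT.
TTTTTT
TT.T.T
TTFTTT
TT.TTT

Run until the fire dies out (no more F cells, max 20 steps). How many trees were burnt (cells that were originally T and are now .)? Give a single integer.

Step 1: +2 fires, +1 burnt (F count now 2)
Step 2: +6 fires, +2 burnt (F count now 6)
Step 3: +6 fires, +6 burnt (F count now 6)
Step 4: +7 fires, +6 burnt (F count now 7)
Step 5: +4 fires, +7 burnt (F count now 4)
Step 6: +2 fires, +4 burnt (F count now 2)
Step 7: +0 fires, +2 burnt (F count now 0)
Fire out after step 7
Initially T: 28, now '.': 35
Total burnt (originally-T cells now '.'): 27

Answer: 27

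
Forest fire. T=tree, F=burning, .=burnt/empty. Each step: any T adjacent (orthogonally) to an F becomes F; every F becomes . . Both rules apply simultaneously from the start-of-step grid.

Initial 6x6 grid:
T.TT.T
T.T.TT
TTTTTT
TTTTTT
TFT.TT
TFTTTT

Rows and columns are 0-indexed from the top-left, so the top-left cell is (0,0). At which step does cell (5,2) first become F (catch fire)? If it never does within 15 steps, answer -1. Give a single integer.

Step 1: cell (5,2)='F' (+5 fires, +2 burnt)
  -> target ignites at step 1
Step 2: cell (5,2)='.' (+4 fires, +5 burnt)
Step 3: cell (5,2)='.' (+4 fires, +4 burnt)
Step 4: cell (5,2)='.' (+6 fires, +4 burnt)
Step 5: cell (5,2)='.' (+5 fires, +6 burnt)
Step 6: cell (5,2)='.' (+3 fires, +5 burnt)
Step 7: cell (5,2)='.' (+1 fires, +3 burnt)
Step 8: cell (5,2)='.' (+1 fires, +1 burnt)
Step 9: cell (5,2)='.' (+0 fires, +1 burnt)
  fire out at step 9

1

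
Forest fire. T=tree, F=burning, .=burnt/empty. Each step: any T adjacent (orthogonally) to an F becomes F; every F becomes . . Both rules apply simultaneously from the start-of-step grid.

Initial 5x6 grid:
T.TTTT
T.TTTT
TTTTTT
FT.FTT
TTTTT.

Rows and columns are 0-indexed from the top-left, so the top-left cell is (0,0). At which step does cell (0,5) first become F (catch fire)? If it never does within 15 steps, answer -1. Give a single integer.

Step 1: cell (0,5)='T' (+6 fires, +2 burnt)
Step 2: cell (0,5)='T' (+9 fires, +6 burnt)
Step 3: cell (0,5)='T' (+5 fires, +9 burnt)
Step 4: cell (0,5)='T' (+3 fires, +5 burnt)
Step 5: cell (0,5)='F' (+1 fires, +3 burnt)
  -> target ignites at step 5
Step 6: cell (0,5)='.' (+0 fires, +1 burnt)
  fire out at step 6

5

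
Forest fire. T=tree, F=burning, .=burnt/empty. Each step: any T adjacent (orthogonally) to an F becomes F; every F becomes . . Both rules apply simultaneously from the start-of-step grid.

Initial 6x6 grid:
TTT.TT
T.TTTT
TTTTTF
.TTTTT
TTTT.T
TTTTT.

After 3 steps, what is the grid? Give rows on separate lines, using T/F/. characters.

Step 1: 3 trees catch fire, 1 burn out
  TTT.TT
  T.TTTF
  TTTTF.
  .TTTTF
  TTTT.T
  TTTTT.
Step 2: 5 trees catch fire, 3 burn out
  TTT.TF
  T.TTF.
  TTTF..
  .TTTF.
  TTTT.F
  TTTTT.
Step 3: 4 trees catch fire, 5 burn out
  TTT.F.
  T.TF..
  TTF...
  .TTF..
  TTTT..
  TTTTT.

TTT.F.
T.TF..
TTF...
.TTF..
TTTT..
TTTTT.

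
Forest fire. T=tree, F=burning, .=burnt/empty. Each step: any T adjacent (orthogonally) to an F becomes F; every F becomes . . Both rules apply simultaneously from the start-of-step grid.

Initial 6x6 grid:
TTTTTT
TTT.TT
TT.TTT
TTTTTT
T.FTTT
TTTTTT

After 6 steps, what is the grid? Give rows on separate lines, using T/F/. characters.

Step 1: 3 trees catch fire, 1 burn out
  TTTTTT
  TTT.TT
  TT.TTT
  TTFTTT
  T..FTT
  TTFTTT
Step 2: 5 trees catch fire, 3 burn out
  TTTTTT
  TTT.TT
  TT.TTT
  TF.FTT
  T...FT
  TF.FTT
Step 3: 7 trees catch fire, 5 burn out
  TTTTTT
  TTT.TT
  TF.FTT
  F...FT
  T....F
  F...FT
Step 4: 6 trees catch fire, 7 burn out
  TTTTTT
  TFT.TT
  F...FT
  .....F
  F.....
  .....F
Step 5: 5 trees catch fire, 6 burn out
  TFTTTT
  F.F.FT
  .....F
  ......
  ......
  ......
Step 6: 4 trees catch fire, 5 burn out
  F.FTFT
  .....F
  ......
  ......
  ......
  ......

F.FTFT
.....F
......
......
......
......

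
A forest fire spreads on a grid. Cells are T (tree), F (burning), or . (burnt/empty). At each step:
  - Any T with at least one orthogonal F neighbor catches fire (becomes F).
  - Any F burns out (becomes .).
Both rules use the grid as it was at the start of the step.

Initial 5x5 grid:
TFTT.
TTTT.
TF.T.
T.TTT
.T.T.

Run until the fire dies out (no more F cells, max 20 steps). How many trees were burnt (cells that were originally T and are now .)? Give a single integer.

Step 1: +4 fires, +2 burnt (F count now 4)
Step 2: +4 fires, +4 burnt (F count now 4)
Step 3: +1 fires, +4 burnt (F count now 1)
Step 4: +1 fires, +1 burnt (F count now 1)
Step 5: +1 fires, +1 burnt (F count now 1)
Step 6: +3 fires, +1 burnt (F count now 3)
Step 7: +0 fires, +3 burnt (F count now 0)
Fire out after step 7
Initially T: 15, now '.': 24
Total burnt (originally-T cells now '.'): 14

Answer: 14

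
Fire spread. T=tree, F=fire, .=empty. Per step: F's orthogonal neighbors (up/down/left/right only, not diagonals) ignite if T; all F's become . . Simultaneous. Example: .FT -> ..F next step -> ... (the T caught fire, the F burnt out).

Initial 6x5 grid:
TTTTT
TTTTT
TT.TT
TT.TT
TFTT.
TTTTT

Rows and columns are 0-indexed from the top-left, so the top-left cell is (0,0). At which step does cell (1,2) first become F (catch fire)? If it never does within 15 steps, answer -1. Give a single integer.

Step 1: cell (1,2)='T' (+4 fires, +1 burnt)
Step 2: cell (1,2)='T' (+5 fires, +4 burnt)
Step 3: cell (1,2)='T' (+4 fires, +5 burnt)
Step 4: cell (1,2)='F' (+6 fires, +4 burnt)
  -> target ignites at step 4
Step 5: cell (1,2)='.' (+4 fires, +6 burnt)
Step 6: cell (1,2)='.' (+2 fires, +4 burnt)
Step 7: cell (1,2)='.' (+1 fires, +2 burnt)
Step 8: cell (1,2)='.' (+0 fires, +1 burnt)
  fire out at step 8

4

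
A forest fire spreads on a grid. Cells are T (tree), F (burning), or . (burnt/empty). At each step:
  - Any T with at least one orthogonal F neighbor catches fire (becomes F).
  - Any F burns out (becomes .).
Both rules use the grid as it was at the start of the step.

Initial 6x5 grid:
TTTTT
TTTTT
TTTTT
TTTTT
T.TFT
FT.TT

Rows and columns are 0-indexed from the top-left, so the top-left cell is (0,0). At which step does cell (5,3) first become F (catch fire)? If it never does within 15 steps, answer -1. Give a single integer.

Step 1: cell (5,3)='F' (+6 fires, +2 burnt)
  -> target ignites at step 1
Step 2: cell (5,3)='.' (+5 fires, +6 burnt)
Step 3: cell (5,3)='.' (+5 fires, +5 burnt)
Step 4: cell (5,3)='.' (+5 fires, +5 burnt)
Step 5: cell (5,3)='.' (+4 fires, +5 burnt)
Step 6: cell (5,3)='.' (+1 fires, +4 burnt)
Step 7: cell (5,3)='.' (+0 fires, +1 burnt)
  fire out at step 7

1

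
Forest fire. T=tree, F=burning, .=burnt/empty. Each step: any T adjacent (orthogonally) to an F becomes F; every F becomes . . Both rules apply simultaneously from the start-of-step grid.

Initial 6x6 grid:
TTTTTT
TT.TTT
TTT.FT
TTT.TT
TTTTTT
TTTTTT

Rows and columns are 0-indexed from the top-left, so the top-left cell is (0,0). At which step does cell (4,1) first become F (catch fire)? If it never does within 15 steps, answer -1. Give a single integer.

Step 1: cell (4,1)='T' (+3 fires, +1 burnt)
Step 2: cell (4,1)='T' (+5 fires, +3 burnt)
Step 3: cell (4,1)='T' (+5 fires, +5 burnt)
Step 4: cell (4,1)='T' (+4 fires, +5 burnt)
Step 5: cell (4,1)='F' (+4 fires, +4 burnt)
  -> target ignites at step 5
Step 6: cell (4,1)='.' (+6 fires, +4 burnt)
Step 7: cell (4,1)='.' (+4 fires, +6 burnt)
Step 8: cell (4,1)='.' (+1 fires, +4 burnt)
Step 9: cell (4,1)='.' (+0 fires, +1 burnt)
  fire out at step 9

5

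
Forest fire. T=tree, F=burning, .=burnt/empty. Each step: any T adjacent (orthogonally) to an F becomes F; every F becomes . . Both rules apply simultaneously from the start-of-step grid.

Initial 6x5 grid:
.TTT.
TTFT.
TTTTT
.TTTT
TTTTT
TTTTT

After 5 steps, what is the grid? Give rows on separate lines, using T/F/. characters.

Step 1: 4 trees catch fire, 1 burn out
  .TFT.
  TF.F.
  TTFTT
  .TTTT
  TTTTT
  TTTTT
Step 2: 6 trees catch fire, 4 burn out
  .F.F.
  F....
  TF.FT
  .TFTT
  TTTTT
  TTTTT
Step 3: 5 trees catch fire, 6 burn out
  .....
  .....
  F...F
  .F.FT
  TTFTT
  TTTTT
Step 4: 4 trees catch fire, 5 burn out
  .....
  .....
  .....
  ....F
  TF.FT
  TTFTT
Step 5: 4 trees catch fire, 4 burn out
  .....
  .....
  .....
  .....
  F...F
  TF.FT

.....
.....
.....
.....
F...F
TF.FT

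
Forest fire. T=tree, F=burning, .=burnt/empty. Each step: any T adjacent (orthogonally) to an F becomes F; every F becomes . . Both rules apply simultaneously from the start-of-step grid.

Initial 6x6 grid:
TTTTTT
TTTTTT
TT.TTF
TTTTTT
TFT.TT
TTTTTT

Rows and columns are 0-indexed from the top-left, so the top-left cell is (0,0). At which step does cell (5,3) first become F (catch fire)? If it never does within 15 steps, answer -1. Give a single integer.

Step 1: cell (5,3)='T' (+7 fires, +2 burnt)
Step 2: cell (5,3)='T' (+10 fires, +7 burnt)
Step 3: cell (5,3)='F' (+8 fires, +10 burnt)
  -> target ignites at step 3
Step 4: cell (5,3)='.' (+5 fires, +8 burnt)
Step 5: cell (5,3)='.' (+2 fires, +5 burnt)
Step 6: cell (5,3)='.' (+0 fires, +2 burnt)
  fire out at step 6

3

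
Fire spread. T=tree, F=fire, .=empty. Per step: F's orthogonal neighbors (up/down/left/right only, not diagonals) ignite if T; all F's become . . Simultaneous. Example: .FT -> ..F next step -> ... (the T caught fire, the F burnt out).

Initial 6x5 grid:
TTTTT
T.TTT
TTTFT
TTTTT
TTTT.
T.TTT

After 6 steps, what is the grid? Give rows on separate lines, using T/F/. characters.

Step 1: 4 trees catch fire, 1 burn out
  TTTTT
  T.TFT
  TTF.F
  TTTFT
  TTTT.
  T.TTT
Step 2: 7 trees catch fire, 4 burn out
  TTTFT
  T.F.F
  TF...
  TTF.F
  TTTF.
  T.TTT
Step 3: 6 trees catch fire, 7 burn out
  TTF.F
  T....
  F....
  TF...
  TTF..
  T.TFT
Step 4: 6 trees catch fire, 6 burn out
  TF...
  F....
  .....
  F....
  TF...
  T.F.F
Step 5: 2 trees catch fire, 6 burn out
  F....
  .....
  .....
  .....
  F....
  T....
Step 6: 1 trees catch fire, 2 burn out
  .....
  .....
  .....
  .....
  .....
  F....

.....
.....
.....
.....
.....
F....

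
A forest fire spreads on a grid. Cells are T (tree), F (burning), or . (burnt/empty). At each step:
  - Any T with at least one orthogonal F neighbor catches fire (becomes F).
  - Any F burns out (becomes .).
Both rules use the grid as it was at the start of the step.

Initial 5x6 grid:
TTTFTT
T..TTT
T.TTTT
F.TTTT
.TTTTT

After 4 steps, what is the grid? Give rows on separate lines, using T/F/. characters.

Step 1: 4 trees catch fire, 2 burn out
  TTF.FT
  T..FTT
  F.TTTT
  ..TTTT
  .TTTTT
Step 2: 5 trees catch fire, 4 burn out
  TF...F
  F...FT
  ..TFTT
  ..TTTT
  .TTTTT
Step 3: 5 trees catch fire, 5 burn out
  F.....
  .....F
  ..F.FT
  ..TFTT
  .TTTTT
Step 4: 4 trees catch fire, 5 burn out
  ......
  ......
  .....F
  ..F.FT
  .TTFTT

......
......
.....F
..F.FT
.TTFTT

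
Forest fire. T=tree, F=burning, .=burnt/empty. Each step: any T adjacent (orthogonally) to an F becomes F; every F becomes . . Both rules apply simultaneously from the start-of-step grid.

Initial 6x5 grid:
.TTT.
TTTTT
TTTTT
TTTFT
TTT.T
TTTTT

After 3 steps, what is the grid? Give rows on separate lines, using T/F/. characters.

Step 1: 3 trees catch fire, 1 burn out
  .TTT.
  TTTTT
  TTTFT
  TTF.F
  TTT.T
  TTTTT
Step 2: 6 trees catch fire, 3 burn out
  .TTT.
  TTTFT
  TTF.F
  TF...
  TTF.F
  TTTTT
Step 3: 8 trees catch fire, 6 burn out
  .TTF.
  TTF.F
  TF...
  F....
  TF...
  TTFTF

.TTF.
TTF.F
TF...
F....
TF...
TTFTF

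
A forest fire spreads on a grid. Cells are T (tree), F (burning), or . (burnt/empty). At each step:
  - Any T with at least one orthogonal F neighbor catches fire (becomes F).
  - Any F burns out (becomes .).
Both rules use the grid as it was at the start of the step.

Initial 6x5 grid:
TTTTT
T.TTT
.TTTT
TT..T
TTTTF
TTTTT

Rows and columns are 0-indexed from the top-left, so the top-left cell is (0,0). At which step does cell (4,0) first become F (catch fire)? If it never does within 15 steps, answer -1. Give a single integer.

Step 1: cell (4,0)='T' (+3 fires, +1 burnt)
Step 2: cell (4,0)='T' (+3 fires, +3 burnt)
Step 3: cell (4,0)='T' (+4 fires, +3 burnt)
Step 4: cell (4,0)='F' (+6 fires, +4 burnt)
  -> target ignites at step 4
Step 5: cell (4,0)='.' (+5 fires, +6 burnt)
Step 6: cell (4,0)='.' (+1 fires, +5 burnt)
Step 7: cell (4,0)='.' (+1 fires, +1 burnt)
Step 8: cell (4,0)='.' (+1 fires, +1 burnt)
Step 9: cell (4,0)='.' (+1 fires, +1 burnt)
Step 10: cell (4,0)='.' (+0 fires, +1 burnt)
  fire out at step 10

4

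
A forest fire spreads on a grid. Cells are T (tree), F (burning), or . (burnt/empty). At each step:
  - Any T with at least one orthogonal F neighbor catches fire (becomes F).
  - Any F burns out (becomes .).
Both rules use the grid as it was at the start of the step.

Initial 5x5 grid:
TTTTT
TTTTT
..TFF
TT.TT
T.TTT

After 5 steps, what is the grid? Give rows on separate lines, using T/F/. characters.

Step 1: 5 trees catch fire, 2 burn out
  TTTTT
  TTTFF
  ..F..
  TT.FF
  T.TTT
Step 2: 5 trees catch fire, 5 burn out
  TTTFF
  TTF..
  .....
  TT...
  T.TFF
Step 3: 3 trees catch fire, 5 burn out
  TTF..
  TF...
  .....
  TT...
  T.F..
Step 4: 2 trees catch fire, 3 burn out
  TF...
  F....
  .....
  TT...
  T....
Step 5: 1 trees catch fire, 2 burn out
  F....
  .....
  .....
  TT...
  T....

F....
.....
.....
TT...
T....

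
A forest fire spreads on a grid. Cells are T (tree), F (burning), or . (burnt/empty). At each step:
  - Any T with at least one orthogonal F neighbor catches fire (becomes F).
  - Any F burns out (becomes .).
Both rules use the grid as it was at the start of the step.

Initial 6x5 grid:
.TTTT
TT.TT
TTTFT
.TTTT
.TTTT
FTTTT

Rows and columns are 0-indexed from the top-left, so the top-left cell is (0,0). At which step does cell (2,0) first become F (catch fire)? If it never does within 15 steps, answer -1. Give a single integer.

Step 1: cell (2,0)='T' (+5 fires, +2 burnt)
Step 2: cell (2,0)='T' (+8 fires, +5 burnt)
Step 3: cell (2,0)='F' (+8 fires, +8 burnt)
  -> target ignites at step 3
Step 4: cell (2,0)='.' (+3 fires, +8 burnt)
Step 5: cell (2,0)='.' (+0 fires, +3 burnt)
  fire out at step 5

3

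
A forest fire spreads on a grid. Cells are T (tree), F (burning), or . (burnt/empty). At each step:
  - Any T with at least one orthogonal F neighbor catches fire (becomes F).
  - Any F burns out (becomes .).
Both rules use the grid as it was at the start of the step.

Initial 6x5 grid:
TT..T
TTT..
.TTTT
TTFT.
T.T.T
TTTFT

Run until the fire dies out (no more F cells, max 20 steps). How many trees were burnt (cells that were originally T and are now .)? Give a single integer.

Answer: 19

Derivation:
Step 1: +6 fires, +2 burnt (F count now 6)
Step 2: +6 fires, +6 burnt (F count now 6)
Step 3: +4 fires, +6 burnt (F count now 4)
Step 4: +2 fires, +4 burnt (F count now 2)
Step 5: +1 fires, +2 burnt (F count now 1)
Step 6: +0 fires, +1 burnt (F count now 0)
Fire out after step 6
Initially T: 20, now '.': 29
Total burnt (originally-T cells now '.'): 19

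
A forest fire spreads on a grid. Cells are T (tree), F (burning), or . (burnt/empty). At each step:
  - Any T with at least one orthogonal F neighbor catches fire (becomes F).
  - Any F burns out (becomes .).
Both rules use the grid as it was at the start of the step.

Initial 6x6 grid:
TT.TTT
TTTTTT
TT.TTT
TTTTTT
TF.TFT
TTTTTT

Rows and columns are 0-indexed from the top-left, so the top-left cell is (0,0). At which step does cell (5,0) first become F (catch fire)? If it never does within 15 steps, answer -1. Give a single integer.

Step 1: cell (5,0)='T' (+7 fires, +2 burnt)
Step 2: cell (5,0)='F' (+10 fires, +7 burnt)
  -> target ignites at step 2
Step 3: cell (5,0)='.' (+5 fires, +10 burnt)
Step 4: cell (5,0)='.' (+6 fires, +5 burnt)
Step 5: cell (5,0)='.' (+3 fires, +6 burnt)
Step 6: cell (5,0)='.' (+0 fires, +3 burnt)
  fire out at step 6

2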